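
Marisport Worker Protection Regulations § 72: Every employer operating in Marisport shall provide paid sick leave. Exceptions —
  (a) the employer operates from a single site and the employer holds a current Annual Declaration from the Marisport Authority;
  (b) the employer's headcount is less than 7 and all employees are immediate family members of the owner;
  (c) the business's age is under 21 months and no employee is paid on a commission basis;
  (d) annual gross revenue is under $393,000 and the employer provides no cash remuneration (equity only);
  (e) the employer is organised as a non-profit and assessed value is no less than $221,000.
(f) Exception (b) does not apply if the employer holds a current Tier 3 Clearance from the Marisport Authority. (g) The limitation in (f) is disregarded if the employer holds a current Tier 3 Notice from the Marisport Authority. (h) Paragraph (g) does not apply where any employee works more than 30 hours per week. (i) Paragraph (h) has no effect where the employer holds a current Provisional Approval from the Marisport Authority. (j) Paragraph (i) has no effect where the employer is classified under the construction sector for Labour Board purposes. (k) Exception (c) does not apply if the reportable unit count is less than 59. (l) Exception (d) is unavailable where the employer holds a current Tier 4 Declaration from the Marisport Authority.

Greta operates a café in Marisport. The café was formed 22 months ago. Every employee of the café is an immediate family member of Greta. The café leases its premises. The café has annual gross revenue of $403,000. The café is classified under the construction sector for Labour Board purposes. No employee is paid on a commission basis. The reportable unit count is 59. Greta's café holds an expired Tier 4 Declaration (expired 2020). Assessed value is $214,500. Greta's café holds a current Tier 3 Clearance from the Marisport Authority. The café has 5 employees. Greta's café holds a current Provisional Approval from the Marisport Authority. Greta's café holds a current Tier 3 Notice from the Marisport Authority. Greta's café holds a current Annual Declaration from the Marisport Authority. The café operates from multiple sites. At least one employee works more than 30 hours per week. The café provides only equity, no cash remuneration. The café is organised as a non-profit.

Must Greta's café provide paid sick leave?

Exception (a) requires that the employer operates from a single site; but the employer operates from multiple sites, so (a) is unavailable.
Exception (b) is satisfied on its face — the employer's headcount is 5, less than the 7 limit; every employee is an immediate family member. However, paragraphs (f)–(j) must be considered: (f) is engaged — a current Tier 3 Clearance is held. (g) would limit (f) — a current Tier 3 Notice is held — but (h) sets (g) aside: (h) is engaged — at least one employee exceeds 30 hours/week. (i) applies (a current Provisional Approval is held), but is set aside by (j): (j) applies — the café is classified under the construction sector. So (b) is unavailable.
Exception (c) fails — the business's age is 22 months, not under 21 months.
Exception (d) requires that annual gross revenue is under $393,000; but annual gross revenue is $403,000, not under $393,000, so (d) is unavailable.
Exception (e) fails — assessed value is $214,500, short of $221,000.
No exception applies. The general rule governs.

Yes — Greta's café must provide paid sick leave.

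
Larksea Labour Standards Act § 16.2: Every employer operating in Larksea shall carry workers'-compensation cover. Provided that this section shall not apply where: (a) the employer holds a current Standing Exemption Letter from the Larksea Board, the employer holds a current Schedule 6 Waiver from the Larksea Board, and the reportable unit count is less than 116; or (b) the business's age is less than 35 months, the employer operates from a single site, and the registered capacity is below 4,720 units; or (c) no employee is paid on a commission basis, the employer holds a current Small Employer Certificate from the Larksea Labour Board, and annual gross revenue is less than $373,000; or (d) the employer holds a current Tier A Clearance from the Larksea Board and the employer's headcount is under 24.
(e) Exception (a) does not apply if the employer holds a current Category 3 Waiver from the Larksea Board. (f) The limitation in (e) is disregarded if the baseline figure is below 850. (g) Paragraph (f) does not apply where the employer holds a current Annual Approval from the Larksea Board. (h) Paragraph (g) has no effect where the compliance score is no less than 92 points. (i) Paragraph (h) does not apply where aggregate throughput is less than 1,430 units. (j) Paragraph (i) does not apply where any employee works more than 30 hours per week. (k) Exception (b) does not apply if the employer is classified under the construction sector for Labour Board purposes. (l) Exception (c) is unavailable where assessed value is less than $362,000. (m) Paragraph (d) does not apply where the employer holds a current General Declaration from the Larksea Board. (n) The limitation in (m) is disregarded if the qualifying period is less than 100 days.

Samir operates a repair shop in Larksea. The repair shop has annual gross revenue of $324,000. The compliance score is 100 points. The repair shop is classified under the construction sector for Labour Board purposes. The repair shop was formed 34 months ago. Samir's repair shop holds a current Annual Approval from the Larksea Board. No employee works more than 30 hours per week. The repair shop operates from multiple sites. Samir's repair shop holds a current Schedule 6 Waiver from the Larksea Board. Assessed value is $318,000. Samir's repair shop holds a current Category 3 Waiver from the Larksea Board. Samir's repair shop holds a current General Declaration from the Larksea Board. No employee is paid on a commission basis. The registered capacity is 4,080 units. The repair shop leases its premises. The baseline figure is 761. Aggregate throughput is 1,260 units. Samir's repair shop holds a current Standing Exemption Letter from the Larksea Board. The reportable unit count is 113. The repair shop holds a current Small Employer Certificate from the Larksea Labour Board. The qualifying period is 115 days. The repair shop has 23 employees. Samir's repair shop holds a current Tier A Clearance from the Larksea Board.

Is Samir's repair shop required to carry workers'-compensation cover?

Yes — Samir's repair shop must carry workers'-compensation cover.

Exception (a): a current Standing Exemption Letter is held; a current Schedule 6 Waiver is held; the reportable unit count is 113, less than the 116 limit — every condition holds. But applying paragraphs (e)–(j): (e) is engaged — a current Category 3 Waiver is held. (f) is engaged (the baseline figure is 761, below the 850 limit), but yields to (g): (g) is triggered — a current Annual Approval is held. (h) would limit (g) — the compliance score is 100 points, meeting the 92 points threshold — but (i) sets (h) aside: (i) is triggered — aggregate throughput is 1,260 units, less than the 1,430 units limit. (j) does not operate here (no employee exceeds 30 hours/week), so (i) stands. (a) is therefore removed.
Exception (b) requires that the employer operates from a single site; but the employer operates from multiple sites, so (b) is unavailable.
Exception (c)'s conditions are all satisfied: no employee is paid on commission; a current Small Employer Certificate is held; annual gross revenue is $324,000, less than the $373,000 limit. But: (l) is triggered — assessed value is $318,000, less than the $362,000 limit. (c) is therefore removed.
Exception (d): a current Tier A Clearance is held; the employer's headcount is 23, under the 24 limit — every condition holds. However, paragraphs (m)–(n) must be considered: (m) operates against (d): a current General Declaration is held. (n), which would lift (m), is not triggered — the qualifying period is 115 days, not less than 100 days. (d) is therefore removed.
No exception applies. The general rule governs.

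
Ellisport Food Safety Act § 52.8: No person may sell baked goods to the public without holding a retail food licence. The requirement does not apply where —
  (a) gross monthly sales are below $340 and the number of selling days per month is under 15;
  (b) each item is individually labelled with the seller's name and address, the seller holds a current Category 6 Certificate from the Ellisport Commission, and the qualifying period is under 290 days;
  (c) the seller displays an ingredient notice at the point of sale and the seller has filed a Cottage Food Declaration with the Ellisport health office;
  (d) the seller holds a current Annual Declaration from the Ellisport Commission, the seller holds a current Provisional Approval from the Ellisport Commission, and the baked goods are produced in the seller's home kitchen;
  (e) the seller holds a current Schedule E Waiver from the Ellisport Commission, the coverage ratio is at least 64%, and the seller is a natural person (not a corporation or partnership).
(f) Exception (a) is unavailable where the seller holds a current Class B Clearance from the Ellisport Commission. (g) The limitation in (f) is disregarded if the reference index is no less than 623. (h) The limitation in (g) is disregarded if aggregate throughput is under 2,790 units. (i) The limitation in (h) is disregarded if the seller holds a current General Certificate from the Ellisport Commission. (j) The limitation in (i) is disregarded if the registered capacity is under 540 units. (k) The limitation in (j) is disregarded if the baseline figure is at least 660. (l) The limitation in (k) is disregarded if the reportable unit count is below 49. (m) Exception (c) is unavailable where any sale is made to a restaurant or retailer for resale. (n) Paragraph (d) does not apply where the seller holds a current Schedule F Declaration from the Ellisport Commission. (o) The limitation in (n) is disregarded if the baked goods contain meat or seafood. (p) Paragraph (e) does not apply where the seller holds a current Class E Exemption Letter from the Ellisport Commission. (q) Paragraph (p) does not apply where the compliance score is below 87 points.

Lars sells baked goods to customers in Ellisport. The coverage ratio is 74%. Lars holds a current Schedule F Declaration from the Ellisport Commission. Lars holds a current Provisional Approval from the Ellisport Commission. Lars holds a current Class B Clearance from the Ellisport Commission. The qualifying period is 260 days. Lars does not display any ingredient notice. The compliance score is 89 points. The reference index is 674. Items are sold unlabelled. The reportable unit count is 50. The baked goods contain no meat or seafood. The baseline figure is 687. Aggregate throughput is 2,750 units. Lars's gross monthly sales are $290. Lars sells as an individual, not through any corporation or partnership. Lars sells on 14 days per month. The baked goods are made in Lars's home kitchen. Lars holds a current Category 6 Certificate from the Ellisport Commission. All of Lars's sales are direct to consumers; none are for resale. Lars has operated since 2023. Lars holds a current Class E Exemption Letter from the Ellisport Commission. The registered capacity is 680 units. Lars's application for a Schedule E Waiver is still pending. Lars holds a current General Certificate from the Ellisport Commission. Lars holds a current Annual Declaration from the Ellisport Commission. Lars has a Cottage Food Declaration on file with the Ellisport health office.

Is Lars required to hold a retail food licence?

All of (a)'s requirements are met (gross monthly sales are $290, below the $340 limit; the number of selling days per month is 14, under the 15 limit). As to paragraphs (f)–(l): (f) applies (a current Class B Clearance is held), but is itself disapplied by (g): (g) operates against (f): the reference index is 674, meeting the 623 threshold. (h) is triggered (aggregate throughput is 2,750 units, under the 2,790 units limit), but is displaced by (i): (i) operates — a current General Certificate is held. (j) is not engaged (the registered capacity is 680 units, not under 540 units), so (i) stands. So (a) applies.
Exception (b) does not apply: items are sold unlabelled.
Exception (c) fails — no ingredient notice is displayed.
All of (d)'s requirements are met (a current Annual Declaration is held; a current Provisional Approval is held; the baked goods are home-kitchen produced). But: (n) applies — a current Schedule F Declaration is held. (o), which would lift (n), is not engaged — the baked goods contain no meat or seafood. Exception (d) does not apply.
Exception (e) fails — the Schedule E Waiver is not current.

No — exception (a) applies; Lars is not required to hold a retail food licence.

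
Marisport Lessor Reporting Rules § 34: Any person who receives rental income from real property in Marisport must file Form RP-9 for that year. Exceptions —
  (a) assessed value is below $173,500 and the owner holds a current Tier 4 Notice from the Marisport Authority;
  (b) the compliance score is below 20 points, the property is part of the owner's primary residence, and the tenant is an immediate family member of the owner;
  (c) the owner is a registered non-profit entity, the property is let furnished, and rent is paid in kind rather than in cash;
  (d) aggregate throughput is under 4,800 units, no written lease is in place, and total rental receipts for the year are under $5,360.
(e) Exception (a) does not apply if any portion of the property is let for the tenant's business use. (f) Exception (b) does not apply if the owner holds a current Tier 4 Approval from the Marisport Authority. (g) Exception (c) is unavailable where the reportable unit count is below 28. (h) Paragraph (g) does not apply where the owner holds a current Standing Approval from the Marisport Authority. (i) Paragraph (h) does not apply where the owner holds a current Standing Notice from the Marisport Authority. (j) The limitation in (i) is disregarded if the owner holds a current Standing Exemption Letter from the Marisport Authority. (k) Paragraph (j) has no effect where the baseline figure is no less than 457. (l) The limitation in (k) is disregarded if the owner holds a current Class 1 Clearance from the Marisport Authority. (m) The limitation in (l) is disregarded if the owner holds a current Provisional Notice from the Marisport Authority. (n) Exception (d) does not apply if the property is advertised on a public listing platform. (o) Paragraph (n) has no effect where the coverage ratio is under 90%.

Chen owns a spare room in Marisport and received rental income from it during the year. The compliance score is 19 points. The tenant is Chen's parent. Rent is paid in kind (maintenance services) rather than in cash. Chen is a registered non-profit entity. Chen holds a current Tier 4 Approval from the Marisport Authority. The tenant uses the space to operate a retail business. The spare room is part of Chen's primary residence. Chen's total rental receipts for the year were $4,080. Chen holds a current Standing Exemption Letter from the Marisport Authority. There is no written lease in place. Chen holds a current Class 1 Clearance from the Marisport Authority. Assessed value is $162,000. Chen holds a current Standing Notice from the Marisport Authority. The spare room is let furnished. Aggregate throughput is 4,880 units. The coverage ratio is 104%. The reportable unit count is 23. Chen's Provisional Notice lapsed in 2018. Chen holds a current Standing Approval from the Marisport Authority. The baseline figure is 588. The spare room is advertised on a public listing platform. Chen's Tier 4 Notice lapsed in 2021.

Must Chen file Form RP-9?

Exception (a) does not apply: the Tier 4 Notice is not current.
Exception (b) is satisfied on its face — the compliance score is 19 points, below the 20 points limit; the spare room is part of the primary residence; the tenant is an immediate family member. Turning to paragraph (f): (f) operates — a current Tier 4 Approval is held. So (b) is unavailable.
All of (c)'s requirements are met (Chen is a registered non-profit; the property is let furnished; rent is paid in kind). As to paragraphs (g)–(m): (g) would limit (c) — the reportable unit count is 23, below the 28 limit — but (h) sets (g) aside: (h) operates against (g): a current Standing Approval is held. (i) operates (a current Standing Notice is held), but is itself disapplied by (j): (j) operates against (i): a current Standing Exemption Letter is held. (k) would limit (j) — the baseline figure is 588, meeting the 457 threshold — but (l) sets (k) aside: (l) is engaged — a current Class 1 Clearance is held. (m), which would lift (l), is not engaged — the Provisional Notice is not current. Exception (c) stands.
Exception (d) fails — aggregate throughput is 4,880 units, not under 4,800 units.

No — exception (c) applies; Chen is not required to file Form RP-9.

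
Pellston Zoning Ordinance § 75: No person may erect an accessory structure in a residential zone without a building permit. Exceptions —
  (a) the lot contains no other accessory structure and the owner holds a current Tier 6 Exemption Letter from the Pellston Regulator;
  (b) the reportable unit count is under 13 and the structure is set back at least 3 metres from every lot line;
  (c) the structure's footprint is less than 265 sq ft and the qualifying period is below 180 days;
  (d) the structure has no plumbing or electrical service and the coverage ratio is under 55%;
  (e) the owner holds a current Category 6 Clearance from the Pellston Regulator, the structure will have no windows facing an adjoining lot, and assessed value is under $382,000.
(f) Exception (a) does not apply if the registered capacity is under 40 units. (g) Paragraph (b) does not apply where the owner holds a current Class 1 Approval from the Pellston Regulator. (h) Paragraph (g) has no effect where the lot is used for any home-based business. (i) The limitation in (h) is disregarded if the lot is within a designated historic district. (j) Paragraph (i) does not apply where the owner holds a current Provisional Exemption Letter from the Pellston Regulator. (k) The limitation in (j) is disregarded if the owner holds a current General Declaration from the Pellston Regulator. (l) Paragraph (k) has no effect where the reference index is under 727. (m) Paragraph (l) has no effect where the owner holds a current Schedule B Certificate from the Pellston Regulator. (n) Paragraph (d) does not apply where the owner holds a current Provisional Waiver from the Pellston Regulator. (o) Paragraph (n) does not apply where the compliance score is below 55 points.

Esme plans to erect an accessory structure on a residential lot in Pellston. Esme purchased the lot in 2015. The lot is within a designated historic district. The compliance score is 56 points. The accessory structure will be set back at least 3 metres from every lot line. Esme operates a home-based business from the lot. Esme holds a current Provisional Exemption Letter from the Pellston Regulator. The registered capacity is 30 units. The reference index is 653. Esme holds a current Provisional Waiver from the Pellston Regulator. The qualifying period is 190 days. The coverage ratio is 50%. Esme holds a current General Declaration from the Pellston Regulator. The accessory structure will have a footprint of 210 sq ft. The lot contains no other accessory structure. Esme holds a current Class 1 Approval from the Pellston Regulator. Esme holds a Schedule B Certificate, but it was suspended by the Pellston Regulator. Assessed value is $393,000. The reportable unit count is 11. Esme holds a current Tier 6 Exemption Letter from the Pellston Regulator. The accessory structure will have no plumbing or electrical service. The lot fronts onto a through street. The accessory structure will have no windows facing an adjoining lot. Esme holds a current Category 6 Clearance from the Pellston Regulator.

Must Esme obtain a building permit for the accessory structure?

Exception (a): the lot has no other accessory structure; a current Tier 6 Exemption Letter is held — every condition holds. But applying paragraph (f): (f) operates against (a): the registered capacity is 30 units, under the 40 units limit. So (a) is unavailable.
All of (b)'s requirements are met (the reportable unit count is 11, under the 13 limit; the setback is at least 3 m on every side). As to paragraphs (g)–(m): (g) would limit (b) — a current Class 1 Approval is held — but (h) sets (g) aside: (h) is triggered — a home-based business operates on the lot. (i) applies (the lot is in a historic district), but is itself disapplied by (j): (j) operates against (i): a current Provisional Exemption Letter is held. (k) applies (a current General Declaration is held), but is overridden by (l): (l) operates against (k): the reference index is 653, under the 727 limit. (m), which would lift (l), is inapplicable — there is no Schedule B Certificate in force. So (b) applies.
Exception (c) requires that the qualifying period is below 180 days; but the qualifying period is 190 days, not below 180 days, so (c) is unavailable.
Exception (d)'s conditions are all satisfied: there is no plumbing or electrical service; the coverage ratio is 50%, under the 55% limit. Turning to paragraphs (n)–(o): (n) operates against (d): a current Provisional Waiver is held. (o), which would lift (n), is not engaged — the compliance score is 56 points, not below 55 points. (d) is therefore removed.
Exception (e) fails — assessed value is $393,000, not under $382,000.

No — exception (b) applies; Esme does not need a building permit.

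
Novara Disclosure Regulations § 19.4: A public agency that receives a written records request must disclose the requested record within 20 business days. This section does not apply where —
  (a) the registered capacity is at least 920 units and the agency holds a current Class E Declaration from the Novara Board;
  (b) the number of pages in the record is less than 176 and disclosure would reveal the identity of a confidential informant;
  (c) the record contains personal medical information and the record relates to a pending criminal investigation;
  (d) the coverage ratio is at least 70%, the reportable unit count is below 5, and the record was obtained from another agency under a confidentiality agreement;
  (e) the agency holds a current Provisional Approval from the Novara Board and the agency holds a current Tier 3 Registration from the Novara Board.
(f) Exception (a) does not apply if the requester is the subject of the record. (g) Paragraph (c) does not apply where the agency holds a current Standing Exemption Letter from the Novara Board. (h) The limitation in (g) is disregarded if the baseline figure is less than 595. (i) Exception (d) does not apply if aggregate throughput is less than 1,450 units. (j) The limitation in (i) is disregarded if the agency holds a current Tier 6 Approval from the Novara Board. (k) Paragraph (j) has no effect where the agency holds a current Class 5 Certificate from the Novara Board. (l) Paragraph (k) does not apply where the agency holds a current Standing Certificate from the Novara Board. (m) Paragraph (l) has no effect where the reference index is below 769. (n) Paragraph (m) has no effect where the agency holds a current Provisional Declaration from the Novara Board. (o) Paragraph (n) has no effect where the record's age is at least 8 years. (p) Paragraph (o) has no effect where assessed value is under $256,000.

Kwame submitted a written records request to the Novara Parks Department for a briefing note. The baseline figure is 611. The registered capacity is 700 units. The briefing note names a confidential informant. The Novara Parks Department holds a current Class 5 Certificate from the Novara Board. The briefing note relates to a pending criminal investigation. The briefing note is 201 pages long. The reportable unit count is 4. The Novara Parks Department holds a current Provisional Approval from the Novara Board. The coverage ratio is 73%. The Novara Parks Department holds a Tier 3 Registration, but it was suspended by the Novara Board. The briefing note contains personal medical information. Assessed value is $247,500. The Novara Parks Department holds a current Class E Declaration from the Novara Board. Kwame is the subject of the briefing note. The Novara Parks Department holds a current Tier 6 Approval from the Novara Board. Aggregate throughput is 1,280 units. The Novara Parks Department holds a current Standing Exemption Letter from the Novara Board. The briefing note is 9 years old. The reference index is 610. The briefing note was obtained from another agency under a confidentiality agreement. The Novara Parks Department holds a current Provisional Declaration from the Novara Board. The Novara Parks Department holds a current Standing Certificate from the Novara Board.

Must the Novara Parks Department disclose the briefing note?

No — exception (d) applies; the Novara Parks Department is not required to disclose the briefing note.

Exception (a) does not apply: the registered capacity is 700 units, short of 920 units.
Exception (b) does not apply: the number of pages in the record is 201, not less than 176.
Exception (c): the briefing note contains personal medical information; the briefing note relates to a pending investigation — every condition holds. However, paragraphs (g)–(h) must be considered: (g) is engaged — a current Standing Exemption Letter is held. (h) is not triggered (the baseline figure is 611, not less than 595), so (g) stands. Exception (c) does not apply.
Exception (d) is satisfied on its face — the coverage ratio is 73%, meeting the 70% threshold; the reportable unit count is 4, below the 5 limit; the briefing note was obtained under a confidentiality agreement. As to paragraphs (i)–(p): (i) would limit (d) — aggregate throughput is 1,280 units, less than the 1,450 units limit — but (j) sets (i) aside: (j) operates — a current Tier 6 Approval is held. (k) is engaged (a current Class 5 Certificate is held), but yields to (l): (l) operates against (k): a current Standing Certificate is held. (m) would limit (l) — the reference index is 610, below the 769 limit — but (n) sets (m) aside: (n) is triggered — a current Provisional Declaration is held. (o) would limit (n) — the record's age is 9 years, meeting the 8 years threshold — but (p) sets (o) aside: (p) operates against (o): assessed value is $247,500, under the $256,000 limit. Exception (d) stands.
Exception (e) requires that the agency holds a current Tier 3 Registration from the Novara Board; but there is no Tier 3 Registration in force, so (e) is unavailable.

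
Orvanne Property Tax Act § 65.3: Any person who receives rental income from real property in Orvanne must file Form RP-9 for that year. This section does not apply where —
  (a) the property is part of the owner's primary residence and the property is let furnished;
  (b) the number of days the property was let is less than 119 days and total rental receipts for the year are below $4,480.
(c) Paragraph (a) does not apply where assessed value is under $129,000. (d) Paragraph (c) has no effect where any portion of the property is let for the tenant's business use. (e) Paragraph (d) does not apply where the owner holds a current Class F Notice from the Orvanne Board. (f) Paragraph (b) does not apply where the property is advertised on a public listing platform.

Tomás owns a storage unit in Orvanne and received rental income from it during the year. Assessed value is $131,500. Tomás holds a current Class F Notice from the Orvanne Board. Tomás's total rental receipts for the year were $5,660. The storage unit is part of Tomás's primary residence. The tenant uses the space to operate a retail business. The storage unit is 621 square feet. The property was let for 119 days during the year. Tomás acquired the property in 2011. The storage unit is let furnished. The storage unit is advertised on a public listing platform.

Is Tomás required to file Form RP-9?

All of (a)'s requirements are met (the storage unit is part of the primary residence; the property is let furnished). Applying paragraphs (c)–(e): (c), which would limit (a), is not engaged: assessed value is $131,500, not under $129,000. Exception (a) stands.
Exception (b) fails — the number of days the property was let is 119 days, not less than 119 days.

No — exception (a) applies; Tomás is not required to file Form RP-9.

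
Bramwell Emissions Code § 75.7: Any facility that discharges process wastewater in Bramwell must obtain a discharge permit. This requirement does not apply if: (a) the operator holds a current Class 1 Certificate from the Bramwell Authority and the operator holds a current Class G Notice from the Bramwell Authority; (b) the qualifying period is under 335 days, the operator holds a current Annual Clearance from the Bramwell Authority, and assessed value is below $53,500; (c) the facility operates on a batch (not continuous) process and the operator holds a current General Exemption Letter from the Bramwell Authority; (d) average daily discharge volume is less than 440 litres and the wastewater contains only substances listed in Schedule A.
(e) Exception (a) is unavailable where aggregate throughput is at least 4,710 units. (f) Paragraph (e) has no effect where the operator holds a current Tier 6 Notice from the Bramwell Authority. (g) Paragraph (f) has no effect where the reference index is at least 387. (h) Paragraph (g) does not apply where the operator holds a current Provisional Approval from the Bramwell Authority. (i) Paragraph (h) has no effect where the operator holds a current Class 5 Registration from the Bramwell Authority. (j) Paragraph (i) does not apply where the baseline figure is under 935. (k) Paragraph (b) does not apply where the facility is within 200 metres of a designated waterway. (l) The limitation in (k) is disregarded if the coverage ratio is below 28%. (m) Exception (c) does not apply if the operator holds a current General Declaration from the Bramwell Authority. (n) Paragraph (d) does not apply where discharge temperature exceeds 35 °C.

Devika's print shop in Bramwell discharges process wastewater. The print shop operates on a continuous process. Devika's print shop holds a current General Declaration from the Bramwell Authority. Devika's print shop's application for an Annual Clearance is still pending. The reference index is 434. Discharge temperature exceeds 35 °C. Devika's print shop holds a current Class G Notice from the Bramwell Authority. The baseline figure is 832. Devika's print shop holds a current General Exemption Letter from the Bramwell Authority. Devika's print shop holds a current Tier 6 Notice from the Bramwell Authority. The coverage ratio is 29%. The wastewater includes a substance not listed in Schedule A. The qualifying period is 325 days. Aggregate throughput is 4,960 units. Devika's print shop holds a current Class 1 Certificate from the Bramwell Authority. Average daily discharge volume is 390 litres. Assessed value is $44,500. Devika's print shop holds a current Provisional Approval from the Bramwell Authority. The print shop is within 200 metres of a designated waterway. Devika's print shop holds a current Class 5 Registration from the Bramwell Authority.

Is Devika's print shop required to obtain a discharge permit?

All of (a)'s requirements are met (a current Class 1 Certificate is held; a current Class G Notice is held). As to paragraphs (e)–(j): (e) would limit (a) — aggregate throughput is 4,960 units, meeting the 4,710 units threshold — but (f) sets (e) aside: (f) operates — a current Tier 6 Notice is held. (g) would limit (f) — the reference index is 434, meeting the 387 threshold — but (h) sets (g) aside: (h) operates against (g): a current Provisional Approval is held. (i) would limit (h) — a current Class 5 Registration is held — but (j) sets (i) aside: (j) applies — the baseline figure is 832, under the 935 limit. (a) remains available.
Exception (b) requires that the operator holds a current Annual Clearance from the Bramwell Authority; but there is no Annual Clearance in force, so (b) is unavailable.
Exception (c) does not apply: the facility operates on a continuous process.
Exception (d) requires that the wastewater contains only substances listed in Schedule A; but the wastewater includes a non-Schedule-A substance, so (d) is unavailable.

No — exception (a) applies; Devika's print shop is not required to obtain a discharge permit.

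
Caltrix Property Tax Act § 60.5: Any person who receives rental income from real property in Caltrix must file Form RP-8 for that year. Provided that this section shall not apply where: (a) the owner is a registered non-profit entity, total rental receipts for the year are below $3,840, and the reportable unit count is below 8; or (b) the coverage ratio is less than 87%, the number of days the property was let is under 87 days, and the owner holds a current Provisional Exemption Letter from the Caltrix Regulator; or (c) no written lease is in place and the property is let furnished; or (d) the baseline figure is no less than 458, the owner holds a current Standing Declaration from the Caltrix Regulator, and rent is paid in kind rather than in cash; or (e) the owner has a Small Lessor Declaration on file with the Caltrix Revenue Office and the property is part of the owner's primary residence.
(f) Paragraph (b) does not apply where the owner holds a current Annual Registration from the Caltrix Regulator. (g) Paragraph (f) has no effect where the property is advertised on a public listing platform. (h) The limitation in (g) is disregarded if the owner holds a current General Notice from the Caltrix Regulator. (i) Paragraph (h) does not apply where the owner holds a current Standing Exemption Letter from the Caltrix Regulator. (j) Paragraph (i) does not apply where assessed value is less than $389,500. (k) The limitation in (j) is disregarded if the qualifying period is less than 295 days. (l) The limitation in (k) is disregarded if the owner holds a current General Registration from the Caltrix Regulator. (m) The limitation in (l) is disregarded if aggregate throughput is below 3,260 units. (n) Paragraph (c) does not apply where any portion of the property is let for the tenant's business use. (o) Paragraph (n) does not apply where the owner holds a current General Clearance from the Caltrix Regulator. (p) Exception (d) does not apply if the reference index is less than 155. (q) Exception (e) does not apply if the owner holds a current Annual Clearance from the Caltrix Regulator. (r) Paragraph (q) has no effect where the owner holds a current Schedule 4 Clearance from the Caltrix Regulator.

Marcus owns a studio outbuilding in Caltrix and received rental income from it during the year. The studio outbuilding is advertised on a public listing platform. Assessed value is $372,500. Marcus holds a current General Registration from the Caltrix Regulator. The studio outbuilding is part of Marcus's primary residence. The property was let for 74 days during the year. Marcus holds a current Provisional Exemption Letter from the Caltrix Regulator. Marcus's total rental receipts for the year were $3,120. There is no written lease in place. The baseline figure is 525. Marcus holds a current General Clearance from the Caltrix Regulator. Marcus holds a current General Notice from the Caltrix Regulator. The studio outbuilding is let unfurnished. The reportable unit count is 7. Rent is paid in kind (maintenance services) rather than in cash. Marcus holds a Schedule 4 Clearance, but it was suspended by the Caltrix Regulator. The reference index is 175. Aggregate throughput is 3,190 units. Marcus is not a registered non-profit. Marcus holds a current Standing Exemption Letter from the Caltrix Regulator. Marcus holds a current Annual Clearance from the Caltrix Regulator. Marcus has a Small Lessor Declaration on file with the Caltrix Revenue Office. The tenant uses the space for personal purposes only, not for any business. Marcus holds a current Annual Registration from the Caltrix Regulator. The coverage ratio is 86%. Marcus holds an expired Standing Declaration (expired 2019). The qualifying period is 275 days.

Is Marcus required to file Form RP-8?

No — exception (b) applies; Marcus is not required to file Form RP-8.

Exception (a) does not apply: Marcus is not a registered non-profit.
All of (b)'s requirements are met (the coverage ratio is 86%, less than the 87% limit; the number of days the property was let is 74 days, under the 87 days limit; a current Provisional Exemption Letter is held). Considering the limiting provisions: (f) would limit (b) — a current Annual Registration is held — but (g) sets (f) aside: (g) operates against (f): the property is publicly advertised. (h) operates (a current General Notice is held), but is itself disapplied by (i): (i) is triggered — a current Standing Exemption Letter is held. (j) would limit (i) — assessed value is $372,500, less than the $389,500 limit — but (k) sets (j) aside: (k) operates against (j): the qualifying period is 275 days, less than the 295 days limit. (l) would limit (k) — a current General Registration is held — but (m) sets (l) aside: (m) operates against (l): aggregate throughput is 3,190 units, below the 3,260 units limit. Exception (b) stands.
Exception (c) requires that the property is let furnished; but the property is let unfurnished, so (c) is unavailable.
Exception (d) fails — the Standing Declaration is not current.
Exception (e)'s conditions are all satisfied: a Small Lessor Declaration is on file; the studio outbuilding is part of the primary residence. Turning to paragraphs (q)–(r): (q) operates against (e): a current Annual Clearance is held. (r), which would lift (q), is inapplicable — there is no Schedule 4 Clearance in force. (e) is therefore removed.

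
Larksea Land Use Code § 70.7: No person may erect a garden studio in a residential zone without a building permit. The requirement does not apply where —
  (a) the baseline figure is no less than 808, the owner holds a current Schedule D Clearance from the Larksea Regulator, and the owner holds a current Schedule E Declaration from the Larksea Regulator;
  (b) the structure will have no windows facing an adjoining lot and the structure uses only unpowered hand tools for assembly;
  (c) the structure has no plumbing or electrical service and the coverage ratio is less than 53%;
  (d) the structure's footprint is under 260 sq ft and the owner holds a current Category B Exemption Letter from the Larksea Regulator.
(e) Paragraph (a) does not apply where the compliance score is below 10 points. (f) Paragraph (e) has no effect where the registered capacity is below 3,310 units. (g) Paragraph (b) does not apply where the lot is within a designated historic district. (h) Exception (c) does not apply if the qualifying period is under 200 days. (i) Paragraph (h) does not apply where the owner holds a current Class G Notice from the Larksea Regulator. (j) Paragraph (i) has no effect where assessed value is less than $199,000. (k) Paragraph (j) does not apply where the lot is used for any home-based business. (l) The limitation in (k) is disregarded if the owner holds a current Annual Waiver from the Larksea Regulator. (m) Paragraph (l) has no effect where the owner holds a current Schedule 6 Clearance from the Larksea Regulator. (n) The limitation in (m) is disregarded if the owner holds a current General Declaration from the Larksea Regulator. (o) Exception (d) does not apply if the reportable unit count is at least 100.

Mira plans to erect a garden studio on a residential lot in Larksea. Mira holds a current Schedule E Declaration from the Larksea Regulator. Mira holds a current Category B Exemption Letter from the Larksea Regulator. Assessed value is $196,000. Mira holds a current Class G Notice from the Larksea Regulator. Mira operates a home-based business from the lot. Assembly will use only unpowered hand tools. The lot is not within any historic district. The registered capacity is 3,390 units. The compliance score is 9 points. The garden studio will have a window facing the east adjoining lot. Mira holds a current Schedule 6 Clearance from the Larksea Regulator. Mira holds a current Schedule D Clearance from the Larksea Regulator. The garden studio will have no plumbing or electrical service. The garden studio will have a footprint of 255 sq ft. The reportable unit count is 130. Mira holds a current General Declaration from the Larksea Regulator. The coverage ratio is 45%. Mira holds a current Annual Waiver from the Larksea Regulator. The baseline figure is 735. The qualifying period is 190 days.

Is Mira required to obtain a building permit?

Exception (a) fails — the baseline figure is 735, short of 808.
Exception (b) requires that the structure will have no windows facing an adjoining lot; but a window faces an adjoining lot, so (b) is unavailable.
All of (c)'s requirements are met (there is no plumbing or electrical service; the coverage ratio is 45%, less than the 53% limit). Turning to paragraphs (h)–(n): (h) is engaged — the qualifying period is 190 days, under the 200 days limit. (i) applies (a current Class G Notice is held), but is overridden by (j): (j) is triggered — assessed value is $196,000, less than the $199,000 limit. (k) operates (a home-based business operates on the lot), but is displaced by (l): (l) operates against (k): a current Annual Waiver is held. (m) operates (a current Schedule 6 Clearance is held), but is overridden by (n): (n) operates against (m): a current General Declaration is held. Exception (c) does not apply.
Exception (d)'s conditions are all satisfied: the structure's footprint is 255 sq ft, under the 260 sq ft limit; a current Category B Exemption Letter is held. But: (o) operates — the reportable unit count is 130, meeting the 100 threshold. So (d) is unavailable.
None of the exceptions is available; § 70.7 applies in full.

Yes — Mira must obtain a building permit.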